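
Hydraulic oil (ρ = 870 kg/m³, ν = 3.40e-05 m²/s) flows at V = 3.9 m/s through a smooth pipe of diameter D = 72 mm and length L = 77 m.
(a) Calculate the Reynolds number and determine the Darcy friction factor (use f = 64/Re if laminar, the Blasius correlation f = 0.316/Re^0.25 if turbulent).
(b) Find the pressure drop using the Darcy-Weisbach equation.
(a) Re = V·D/ν = 3.9·0.072/3.40e-05 = 8258.8 → turbulent (Re > 4000); f = 0.316/Re^0.25 = 0.316/8258.8^0.25 = 0.033148
(b) Darcy-Weisbach: ΔP = f·(L/D)·½ρV²/1000 = 0.033148·(77/0.072)·½·870·3.9²/1000 = 234.5 kPa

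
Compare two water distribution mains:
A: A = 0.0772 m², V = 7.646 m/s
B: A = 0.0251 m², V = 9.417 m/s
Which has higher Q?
Q(A) = 590.3 L/s, Q(B) = 236.4 L/s. Answer: A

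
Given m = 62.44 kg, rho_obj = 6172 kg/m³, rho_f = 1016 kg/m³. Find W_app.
Formula: W_{app} = mg\left(1 - \frac{\rho_f}{\rho_{obj}}\right)
W_app = 62.44·9.81·(1 − 1016/6172) = 511.7 N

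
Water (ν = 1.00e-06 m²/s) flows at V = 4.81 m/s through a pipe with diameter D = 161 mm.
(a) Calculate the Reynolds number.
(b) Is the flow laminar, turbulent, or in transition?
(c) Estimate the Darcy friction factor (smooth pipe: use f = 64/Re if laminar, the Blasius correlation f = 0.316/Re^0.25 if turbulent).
(a) Re = V·D/ν = 4.81·0.161/1.00e-06 = 774410
(b) Flow regime: turbulent (Re > 4000)
(c) Friction factor: f = 0.316/Re^0.25 = 0.316/774410^0.25 = 0.01065 (Blasius is strictly valid for Re ≲ 1e5; used here as the smooth-pipe estimate the problem specifies)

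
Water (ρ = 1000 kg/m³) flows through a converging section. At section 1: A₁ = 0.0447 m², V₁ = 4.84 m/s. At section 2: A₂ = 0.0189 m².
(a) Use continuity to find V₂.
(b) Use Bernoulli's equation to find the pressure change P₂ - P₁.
(a) Continuity: A₁V₁=A₂V₂ -> V₂=A₁V₁/A₂=0.0447*4.84/0.0189=11.45 m/s
(b) Bernoulli: P₂-P₁=0.5*rho*(V₁^2-V₂^2)/1000=0.5*1000*(4.84^2-11.45^2)/1000=-53.84 kPa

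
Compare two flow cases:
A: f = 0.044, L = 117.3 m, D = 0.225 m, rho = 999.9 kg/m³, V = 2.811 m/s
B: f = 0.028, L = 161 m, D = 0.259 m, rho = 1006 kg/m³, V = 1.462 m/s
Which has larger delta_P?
delta_P(A) = 90.62 kPa, delta_P(B) = 18.71 kPa. Answer: A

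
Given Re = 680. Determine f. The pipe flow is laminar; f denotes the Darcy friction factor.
Formula: f = \frac{64}{Re}
f = 64/680 = 0.09412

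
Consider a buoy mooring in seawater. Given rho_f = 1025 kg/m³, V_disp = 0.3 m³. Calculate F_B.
Formula: F_B = \rho_f g V_{disp}
F_B = 1025·9.81·0.3 = 3017 N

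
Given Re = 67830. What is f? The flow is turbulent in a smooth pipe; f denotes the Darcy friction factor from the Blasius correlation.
Formula: f = \frac{0.316}{Re^{0.25}}
f = 0.316/67830^0.25 = 0.01958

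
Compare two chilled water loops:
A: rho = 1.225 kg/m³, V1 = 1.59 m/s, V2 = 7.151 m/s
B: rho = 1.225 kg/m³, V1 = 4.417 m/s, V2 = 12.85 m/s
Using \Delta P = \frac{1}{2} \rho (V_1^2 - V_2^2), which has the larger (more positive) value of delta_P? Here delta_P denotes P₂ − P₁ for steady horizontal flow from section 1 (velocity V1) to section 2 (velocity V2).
delta_P(A) = -0.02977 kPa, delta_P(B) = -0.08919 kPa. Answer: A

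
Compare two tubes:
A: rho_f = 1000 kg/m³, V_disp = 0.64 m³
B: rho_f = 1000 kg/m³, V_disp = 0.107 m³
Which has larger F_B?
F_B(A) = 6278 N, F_B(B) = 1050 N. Answer: A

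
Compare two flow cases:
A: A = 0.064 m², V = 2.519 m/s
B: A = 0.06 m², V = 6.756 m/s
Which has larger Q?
Q(A) = 161.2 L/s, Q(B) = 405.4 L/s. Answer: B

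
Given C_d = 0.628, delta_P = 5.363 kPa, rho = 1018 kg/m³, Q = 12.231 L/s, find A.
Formula: Q = C_d A \sqrt{\frac{2 \Delta P}{\rho}}
Substituting knowns: 12.231 = 0.628·A·√(2·(5.363·1000)/1018)·1000
Solving for A: A = (12.231/1000)/(0.628·√(2·(5.363·1000)/1018)) = 0.006 m²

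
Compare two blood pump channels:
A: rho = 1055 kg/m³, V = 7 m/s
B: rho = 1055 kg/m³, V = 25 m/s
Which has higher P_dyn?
P_dyn(A) = 25.85 kPa, P_dyn(B) = 329.7 kPa. Answer: B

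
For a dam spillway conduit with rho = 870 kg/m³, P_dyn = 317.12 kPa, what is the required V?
Formula: P_{dyn} = \frac{1}{2} \rho V^2
Substituting knowns: 317.12 = 0.5·870·V²/1000
Solving for V: V = √(2·(317.12·1000)/870) = 27 m/s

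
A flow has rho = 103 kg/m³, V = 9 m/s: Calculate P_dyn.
Formula: P_{dyn} = \frac{1}{2} \rho V^2
P_dyn = 0.5·103·9²/1000 = 4.171 kPa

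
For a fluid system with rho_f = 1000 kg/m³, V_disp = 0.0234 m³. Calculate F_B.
Formula: F_B = \rho_f g V_{disp}
F_B = 1000·9.81·0.0234 = 229.6 N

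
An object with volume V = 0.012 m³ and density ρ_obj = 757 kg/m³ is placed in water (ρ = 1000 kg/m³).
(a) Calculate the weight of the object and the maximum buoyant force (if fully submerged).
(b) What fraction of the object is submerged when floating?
(a) W=rho_obj*g*V=757*9.81*0.012=89.1 N; F_B(max)=rho*g*V=1000*9.81*0.012=117.7 N
(b) Floating fraction=rho_obj/rho=757/1000=0.757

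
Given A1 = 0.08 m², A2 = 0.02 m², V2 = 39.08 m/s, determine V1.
Formula: V_2 = \frac{A_1 V_1}{A_2}
Substituting knowns: 39.08 = 0.08·V1/0.02
Solving for V1: V1 = 39.08·0.02/0.08 = 9.77 m/s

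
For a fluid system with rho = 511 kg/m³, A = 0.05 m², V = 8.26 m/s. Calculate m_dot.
Formula: \dot{m} = \rho A V
m_dot = 511·0.05·8.26 = 211 kg/s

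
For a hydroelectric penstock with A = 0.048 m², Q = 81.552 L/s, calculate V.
Formula: Q = A V
Substituting knowns: 81.552 = 0.048·V·1000
Solving for V: V = (81.552/1000)/0.048 = 1.699 m/s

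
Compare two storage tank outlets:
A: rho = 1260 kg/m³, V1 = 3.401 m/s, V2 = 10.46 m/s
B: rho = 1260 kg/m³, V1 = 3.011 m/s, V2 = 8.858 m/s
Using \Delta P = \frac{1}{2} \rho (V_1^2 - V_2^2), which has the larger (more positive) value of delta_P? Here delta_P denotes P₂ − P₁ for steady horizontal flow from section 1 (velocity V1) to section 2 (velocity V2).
delta_P(A) = -61.64 kPa, delta_P(B) = -43.72 kPa. Answer: B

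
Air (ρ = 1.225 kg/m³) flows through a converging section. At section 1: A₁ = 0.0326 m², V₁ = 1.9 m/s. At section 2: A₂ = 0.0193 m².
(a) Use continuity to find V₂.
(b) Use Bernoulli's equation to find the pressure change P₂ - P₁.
(a) Continuity: A₁V₁=A₂V₂ -> V₂=A₁V₁/A₂=0.0326*1.9/0.0193=3.21 m/s
(b) Bernoulli: P₂-P₁=0.5*rho*(V₁^2-V₂^2)/1000=0.5*1.225*(1.9^2-3.21^2)/1000=-0.0041 kPa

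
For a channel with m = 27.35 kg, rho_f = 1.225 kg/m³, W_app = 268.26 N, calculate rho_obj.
Formula: W_{app} = mg\left(1 - \frac{\rho_f}{\rho_{obj}}\right)
Substituting knowns: 268.26 = 27.35·9.81·(1 − 1.225/rho_obj)
Solving for rho_obj: rho_obj = 1.225/(1 − 268.26/(27.35·9.81)) = 7556 kg/m³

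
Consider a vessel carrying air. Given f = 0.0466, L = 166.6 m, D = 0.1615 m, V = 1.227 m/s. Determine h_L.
Formula: h_L = f \frac{L}{D} \frac{V^2}{2g}
h_L = 0.0466·(166.6/0.1615)·1.227²/(2·9.81) = 3.689 m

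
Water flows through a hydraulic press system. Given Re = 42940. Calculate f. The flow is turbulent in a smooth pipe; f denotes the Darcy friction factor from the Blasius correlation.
Formula: f = \frac{0.316}{Re^{0.25}}
f = 0.316/42940^0.25 = 0.02195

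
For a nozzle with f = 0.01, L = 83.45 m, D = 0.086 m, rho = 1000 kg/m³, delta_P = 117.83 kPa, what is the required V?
Formula: \Delta P = f \frac{L}{D} \frac{\rho V^2}{2}
Substituting knowns: 117.83 = 0.01·(83.45/0.086)·0.5·1000·V²/1000
Solving for V: V = √((117.83·1000)/(0.01·(83.45/0.086)·0.5·1000)) = 4.928 m/s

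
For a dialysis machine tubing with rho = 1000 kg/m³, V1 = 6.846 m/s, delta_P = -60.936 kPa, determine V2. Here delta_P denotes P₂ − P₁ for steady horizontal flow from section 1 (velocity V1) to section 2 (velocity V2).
Formula: \Delta P = \frac{1}{2} \rho (V_1^2 - V_2^2)
Substituting knowns: -60.936 = 0.5·1000·(6.846² − V2²)/1000
Solving for V2: V2 = √(6.846² − 2·(-60.936·1000)/1000) = 12.99 m/s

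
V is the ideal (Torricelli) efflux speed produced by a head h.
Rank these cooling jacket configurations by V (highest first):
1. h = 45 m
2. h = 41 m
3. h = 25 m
Case 1: V = 29.71 m/s
Case 2: V = 28.36 m/s
Case 3: V = 22.15 m/s
Ranking (highest first): 1, 2, 3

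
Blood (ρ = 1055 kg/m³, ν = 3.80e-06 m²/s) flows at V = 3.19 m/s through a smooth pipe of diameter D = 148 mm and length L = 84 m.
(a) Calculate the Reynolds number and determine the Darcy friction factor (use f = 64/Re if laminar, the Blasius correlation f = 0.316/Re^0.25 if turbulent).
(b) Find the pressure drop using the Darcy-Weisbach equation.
(a) Re = V·D/ν = 3.19·0.148/3.80e-06 = 124240 → turbulent (Re > 4000); f = 0.316/Re^0.25 = 0.316/124240^0.25 = 0.016831 (Blasius is strictly valid for Re ≲ 1e5; used here as the smooth-pipe estimate the problem specifies)
(b) Darcy-Weisbach: ΔP = f·(L/D)·½ρV²/1000 = 0.016831·(84/0.148)·½·1055·3.19²/1000 = 51.28 kPa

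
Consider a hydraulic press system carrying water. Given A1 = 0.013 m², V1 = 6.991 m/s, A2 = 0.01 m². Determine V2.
Formula: V_2 = \frac{A_1 V_1}{A_2}
V2 = 0.013·6.991/0.01 = 9.088 m/s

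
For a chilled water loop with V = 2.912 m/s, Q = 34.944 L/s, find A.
Formula: Q = A V
Substituting knowns: 34.944 = A·2.912·1000
Solving for A: A = (34.944/1000)/2.912 = 0.012 m²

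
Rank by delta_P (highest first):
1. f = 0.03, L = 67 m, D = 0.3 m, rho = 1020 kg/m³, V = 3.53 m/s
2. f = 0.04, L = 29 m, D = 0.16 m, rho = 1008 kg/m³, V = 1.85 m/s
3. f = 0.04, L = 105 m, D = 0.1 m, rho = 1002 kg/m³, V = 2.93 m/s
Case 1: delta_P = 42.58 kPa
Case 2: delta_P = 12.51 kPa
Case 3: delta_P = 180.6 kPa
Ranking (highest first): 3, 1, 2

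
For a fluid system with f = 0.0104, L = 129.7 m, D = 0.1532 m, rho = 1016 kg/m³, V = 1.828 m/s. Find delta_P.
Formula: \Delta P = f \frac{L}{D} \frac{\rho V^2}{2}
delta_P = 0.0104·(129.7/0.1532)·0.5·1016·1.828²/1000 = 14.95 kPa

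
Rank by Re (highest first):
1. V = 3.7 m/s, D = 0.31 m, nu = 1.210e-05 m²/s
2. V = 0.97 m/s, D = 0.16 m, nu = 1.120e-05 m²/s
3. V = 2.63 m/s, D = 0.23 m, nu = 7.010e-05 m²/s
Case 1: Re = 94793
Case 2: Re = 13857
Case 3: Re = 8629
Ranking (highest first): 1, 2, 3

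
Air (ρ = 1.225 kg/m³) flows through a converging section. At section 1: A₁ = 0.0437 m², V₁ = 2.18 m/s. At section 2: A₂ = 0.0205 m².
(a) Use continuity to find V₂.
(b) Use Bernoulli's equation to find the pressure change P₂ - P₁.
(a) Continuity: A₁V₁=A₂V₂ -> V₂=A₁V₁/A₂=0.0437*2.18/0.0205=4.65 m/s
(b) Bernoulli: P₂-P₁=0.5*rho*(V₁^2-V₂^2)/1000=0.5*1.225*(2.18^2-4.65^2)/1000=-0.01033 kPa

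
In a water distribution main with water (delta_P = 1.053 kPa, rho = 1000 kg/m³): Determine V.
Formula: V = \sqrt{\frac{2 \Delta P}{\rho}}
V = √(2·(1.053·1000)/1000) = 1.451 m/s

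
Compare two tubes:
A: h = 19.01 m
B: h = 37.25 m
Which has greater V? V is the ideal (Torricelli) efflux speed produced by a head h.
V(A) = 19.31 m/s, V(B) = 27.03 m/s. Answer: B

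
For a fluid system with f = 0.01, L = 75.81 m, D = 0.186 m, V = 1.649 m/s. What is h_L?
Formula: h_L = f \frac{L}{D} \frac{V^2}{2g}
h_L = 0.01·(75.81/0.186)·1.649²/(2·9.81) = 0.5649 m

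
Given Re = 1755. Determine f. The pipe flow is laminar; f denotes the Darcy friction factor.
Formula: f = \frac{64}{Re}
f = 64/1755 = 0.03647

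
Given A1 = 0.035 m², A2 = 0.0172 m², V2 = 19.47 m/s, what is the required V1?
Formula: V_2 = \frac{A_1 V_1}{A_2}
Substituting knowns: 19.47 = 0.035·V1/0.0172
Solving for V1: V1 = 19.47·0.0172/0.035 = 9.568 m/s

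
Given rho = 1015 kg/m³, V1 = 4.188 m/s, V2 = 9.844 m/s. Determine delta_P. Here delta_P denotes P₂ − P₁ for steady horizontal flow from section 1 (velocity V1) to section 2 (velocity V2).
Formula: \Delta P = \frac{1}{2} \rho (V_1^2 - V_2^2)
delta_P = 0.5·1015·(4.188² − 9.844²)/1000 = -40.28 kPa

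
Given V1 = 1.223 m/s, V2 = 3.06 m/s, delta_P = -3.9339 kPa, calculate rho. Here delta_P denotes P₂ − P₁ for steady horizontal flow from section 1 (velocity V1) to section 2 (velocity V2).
Formula: \Delta P = \frac{1}{2} \rho (V_1^2 - V_2^2)
Substituting knowns: -3.9339 = 0.5·rho·(1.223² − 3.06²)/1000
Solving for rho: rho = 2·(-3.9339·1000)/(1.223² − 3.06²) = 1000 kg/m³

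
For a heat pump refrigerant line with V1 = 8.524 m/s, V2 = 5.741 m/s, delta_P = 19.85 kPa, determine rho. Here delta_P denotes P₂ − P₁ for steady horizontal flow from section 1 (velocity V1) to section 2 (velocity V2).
Formula: \Delta P = \frac{1}{2} \rho (V_1^2 - V_2^2)
Substituting knowns: 19.85 = 0.5·rho·(8.524² − 5.741²)/1000
Solving for rho: rho = 2·(19.85·1000)/(8.524² − 5.741²) = 1000 kg/m³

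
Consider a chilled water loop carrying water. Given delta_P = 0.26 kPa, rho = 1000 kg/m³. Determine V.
Formula: V = \sqrt{\frac{2 \Delta P}{\rho}}
V = √(2·(0.26·1000)/1000) = 0.7211 m/s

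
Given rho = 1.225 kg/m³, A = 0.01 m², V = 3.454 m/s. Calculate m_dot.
Formula: \dot{m} = \rho A V
m_dot = 1.225·0.01·3.454 = 0.04231 kg/s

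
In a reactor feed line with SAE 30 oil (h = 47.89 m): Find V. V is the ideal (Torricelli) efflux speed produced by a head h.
Formula: V = \sqrt{2 g h}
V = √(2·9.81·47.89) = 30.65 m/s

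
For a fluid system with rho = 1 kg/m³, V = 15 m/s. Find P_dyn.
Formula: P_{dyn} = \frac{1}{2} \rho V^2
P_dyn = 0.5·1·15²/1000 = 0.1125 kPa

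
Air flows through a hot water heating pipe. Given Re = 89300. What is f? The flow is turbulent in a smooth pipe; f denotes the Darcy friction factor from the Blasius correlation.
Formula: f = \frac{0.316}{Re^{0.25}}
f = 0.316/89300^0.25 = 0.01828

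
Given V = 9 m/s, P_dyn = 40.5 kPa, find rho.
Formula: P_{dyn} = \frac{1}{2} \rho V^2
Substituting knowns: 40.5 = 0.5·rho·9²/1000
Solving for rho: rho = 2·(40.5·1000)/9² = 1000 kg/m³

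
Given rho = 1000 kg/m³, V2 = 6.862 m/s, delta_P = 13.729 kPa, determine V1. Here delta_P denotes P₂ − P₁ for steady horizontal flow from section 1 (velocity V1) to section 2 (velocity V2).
Formula: \Delta P = \frac{1}{2} \rho (V_1^2 - V_2^2)
Substituting knowns: 13.729 = 0.5·1000·(V1² − 6.862²)/1000
Solving for V1: V1 = √(6.862² + 2·(13.729·1000)/1000) = 8.634 m/s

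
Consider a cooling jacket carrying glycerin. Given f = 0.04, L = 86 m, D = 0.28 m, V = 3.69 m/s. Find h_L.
Formula: h_L = f \frac{L}{D} \frac{V^2}{2g}
h_L = 0.04·(86/0.28)·3.69²/(2·9.81) = 8.526 m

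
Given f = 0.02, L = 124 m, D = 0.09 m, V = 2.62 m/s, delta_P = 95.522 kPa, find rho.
Formula: \Delta P = f \frac{L}{D} \frac{\rho V^2}{2}
Substituting knowns: 95.522 = 0.02·(124/0.09)·0.5·rho·2.62²/1000
Solving for rho: rho = (95.522·1000)/(0.02·(124/0.09)·0.5·2.62²) = 1010 kg/m³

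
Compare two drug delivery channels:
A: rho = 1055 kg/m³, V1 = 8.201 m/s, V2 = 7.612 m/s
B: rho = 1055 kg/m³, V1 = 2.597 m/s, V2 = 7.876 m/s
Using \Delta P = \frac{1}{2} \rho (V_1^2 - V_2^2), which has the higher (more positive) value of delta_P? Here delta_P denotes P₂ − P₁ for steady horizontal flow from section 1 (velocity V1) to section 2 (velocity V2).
delta_P(A) = 4.913 kPa, delta_P(B) = -29.16 kPa. Answer: A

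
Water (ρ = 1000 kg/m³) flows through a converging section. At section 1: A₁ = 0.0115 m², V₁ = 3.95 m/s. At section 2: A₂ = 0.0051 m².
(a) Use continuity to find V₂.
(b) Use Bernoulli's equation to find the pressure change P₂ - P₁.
(a) Continuity: A₁V₁=A₂V₂ -> V₂=A₁V₁/A₂=0.0115*3.95/0.0051=8.91 m/s
(b) Bernoulli: P₂-P₁=0.5*rho*(V₁^2-V₂^2)/1000=0.5*1000*(3.95^2-8.91^2)/1000=-31.89 kPa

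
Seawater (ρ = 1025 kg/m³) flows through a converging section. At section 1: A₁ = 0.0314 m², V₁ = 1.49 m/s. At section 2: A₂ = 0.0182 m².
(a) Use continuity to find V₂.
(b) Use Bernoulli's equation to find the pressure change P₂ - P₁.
(a) Continuity: A₁V₁=A₂V₂ -> V₂=A₁V₁/A₂=0.0314*1.49/0.0182=2.57 m/s
(b) Bernoulli: P₂-P₁=0.5*rho*(V₁^2-V₂^2)/1000=0.5*1025*(1.49^2-2.57^2)/1000=-2.247 kPa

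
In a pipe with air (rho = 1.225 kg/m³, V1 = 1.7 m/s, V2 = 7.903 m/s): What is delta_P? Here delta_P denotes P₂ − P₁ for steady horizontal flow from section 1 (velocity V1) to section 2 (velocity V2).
Formula: \Delta P = \frac{1}{2} \rho (V_1^2 - V_2^2)
delta_P = 0.5·1.225·(1.7² − 7.903²)/1000 = -0.03649 kPa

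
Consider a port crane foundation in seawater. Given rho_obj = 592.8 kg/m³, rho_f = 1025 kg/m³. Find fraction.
Formula: f_{sub} = \frac{\rho_{obj}}{\rho_f}
fraction = 592.8/1025 = 0.5783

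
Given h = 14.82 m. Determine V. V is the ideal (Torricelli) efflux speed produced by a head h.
Formula: V = \sqrt{2 g h}
V = √(2·9.81·14.82) = 17.05 m/s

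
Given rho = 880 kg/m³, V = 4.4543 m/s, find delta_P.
Formula: V = \sqrt{\frac{2 \Delta P}{\rho}}
Substituting knowns: 4.4543 = √(2·(delta_P·1000)/880)
Solving for delta_P: delta_P = 4.4543²·880/2/1000 = 8.73 kPa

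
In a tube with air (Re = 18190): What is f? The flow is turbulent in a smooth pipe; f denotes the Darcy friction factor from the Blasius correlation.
Formula: f = \frac{0.316}{Re^{0.25}}
f = 0.316/18190^0.25 = 0.02721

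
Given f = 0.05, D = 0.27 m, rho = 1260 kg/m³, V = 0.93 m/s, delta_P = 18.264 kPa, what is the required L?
Formula: \Delta P = f \frac{L}{D} \frac{\rho V^2}{2}
Substituting knowns: 18.264 = 0.05·(L/0.27)·0.5·1260·0.93²/1000
Solving for L: L = (18.264·1000)·0.27/(0.05·0.5·1260·0.93²) = 181 m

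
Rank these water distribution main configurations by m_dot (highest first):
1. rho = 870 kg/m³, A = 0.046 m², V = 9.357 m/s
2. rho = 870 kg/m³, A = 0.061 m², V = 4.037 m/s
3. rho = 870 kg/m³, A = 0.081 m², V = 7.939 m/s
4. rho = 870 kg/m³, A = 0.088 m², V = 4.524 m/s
Case 1: m_dot = 374.5 kg/s
Case 2: m_dot = 214.2 kg/s
Case 3: m_dot = 559.5 kg/s
Case 4: m_dot = 346.4 kg/s
Ranking (highest first): 3, 1, 4, 2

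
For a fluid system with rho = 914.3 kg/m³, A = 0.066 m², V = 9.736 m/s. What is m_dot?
Formula: \dot{m} = \rho A V
m_dot = 914.3·0.066·9.736 = 587.5 kg/s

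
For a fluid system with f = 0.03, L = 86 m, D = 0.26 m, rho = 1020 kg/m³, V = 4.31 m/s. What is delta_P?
Formula: \Delta P = f \frac{L}{D} \frac{\rho V^2}{2}
delta_P = 0.03·(86/0.26)·0.5·1020·4.31²/1000 = 94.01 kPa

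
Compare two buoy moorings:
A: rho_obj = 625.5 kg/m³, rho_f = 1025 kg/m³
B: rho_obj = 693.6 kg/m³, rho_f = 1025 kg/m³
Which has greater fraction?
fraction(A) = 0.6102, fraction(B) = 0.6767. Answer: B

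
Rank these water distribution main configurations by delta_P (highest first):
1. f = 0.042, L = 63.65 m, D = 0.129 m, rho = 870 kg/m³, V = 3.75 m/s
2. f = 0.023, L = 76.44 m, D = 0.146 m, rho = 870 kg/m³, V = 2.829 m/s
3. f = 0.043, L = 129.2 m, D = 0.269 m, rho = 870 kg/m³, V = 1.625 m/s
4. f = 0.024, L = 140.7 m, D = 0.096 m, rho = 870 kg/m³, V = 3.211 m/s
Case 1: delta_P = 126.8 kPa
Case 2: delta_P = 41.92 kPa
Case 3: delta_P = 23.72 kPa
Case 4: delta_P = 157.8 kPa
Ranking (highest first): 4, 1, 2, 3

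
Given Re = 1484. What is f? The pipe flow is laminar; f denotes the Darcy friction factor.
Formula: f = \frac{64}{Re}
f = 64/1484 = 0.04313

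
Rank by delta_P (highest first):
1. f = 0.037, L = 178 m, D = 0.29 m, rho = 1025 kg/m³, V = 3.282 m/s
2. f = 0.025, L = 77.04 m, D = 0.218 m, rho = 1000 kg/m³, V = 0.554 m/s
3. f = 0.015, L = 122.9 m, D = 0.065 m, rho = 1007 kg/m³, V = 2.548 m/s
Case 1: delta_P = 125.4 kPa
Case 2: delta_P = 1.356 kPa
Case 3: delta_P = 92.71 kPa
Ranking (highest first): 1, 3, 2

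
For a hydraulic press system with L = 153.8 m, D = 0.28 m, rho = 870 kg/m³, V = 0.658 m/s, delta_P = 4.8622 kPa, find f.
Formula: \Delta P = f \frac{L}{D} \frac{\rho V^2}{2}
Substituting knowns: 4.8622 = f·(153.8/0.28)·0.5·870·0.658²/1000
Solving for f: f = (4.8622·1000)/((153.8/0.28)·0.5·870·0.658²) = 0.047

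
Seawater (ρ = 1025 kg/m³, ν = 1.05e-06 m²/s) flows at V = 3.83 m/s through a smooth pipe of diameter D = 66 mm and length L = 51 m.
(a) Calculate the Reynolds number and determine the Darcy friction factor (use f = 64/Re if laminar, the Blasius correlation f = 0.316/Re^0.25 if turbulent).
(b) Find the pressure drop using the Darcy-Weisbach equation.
(a) Re = V·D/ν = 3.83·0.066/1.05e-06 = 240740 → turbulent (Re > 4000); f = 0.316/Re^0.25 = 0.316/240740^0.25 = 0.014266 (Blasius is strictly valid for Re ≲ 1e5; used here as the smooth-pipe estimate the problem specifies)
(b) Darcy-Weisbach: ΔP = f·(L/D)·½ρV²/1000 = 0.014266·(51/0.066)·½·1025·3.83²/1000 = 82.87 kPa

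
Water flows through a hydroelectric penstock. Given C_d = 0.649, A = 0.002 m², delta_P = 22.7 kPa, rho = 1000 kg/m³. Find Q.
Formula: Q = C_d A \sqrt{\frac{2 \Delta P}{\rho}}
Q = 0.649·0.002·√(2·(22.7·1000)/1000)·1000 = 8.746 L/s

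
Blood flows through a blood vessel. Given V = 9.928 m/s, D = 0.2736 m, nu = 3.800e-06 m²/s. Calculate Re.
Formula: Re = \frac{V D}{\nu}
Re = 9.928·0.2736/3.800e-06 = 714816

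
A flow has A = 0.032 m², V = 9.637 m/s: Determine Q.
Formula: Q = A V
Q = 0.032·9.637·1000 = 308.4 L/s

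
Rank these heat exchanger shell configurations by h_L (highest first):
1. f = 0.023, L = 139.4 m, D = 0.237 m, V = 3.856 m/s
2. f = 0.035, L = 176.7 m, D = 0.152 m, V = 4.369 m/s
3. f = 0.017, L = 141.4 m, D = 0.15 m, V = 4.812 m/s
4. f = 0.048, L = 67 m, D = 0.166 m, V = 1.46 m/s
Case 1: h_L = 10.25 m
Case 2: h_L = 39.58 m
Case 3: h_L = 18.91 m
Case 4: h_L = 2.105 m
Ranking (highest first): 2, 3, 1, 4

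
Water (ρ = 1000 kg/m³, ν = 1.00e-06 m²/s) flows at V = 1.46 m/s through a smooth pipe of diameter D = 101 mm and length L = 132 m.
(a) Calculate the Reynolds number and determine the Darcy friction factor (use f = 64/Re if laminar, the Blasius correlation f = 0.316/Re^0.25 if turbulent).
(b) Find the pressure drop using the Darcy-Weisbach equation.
(a) Re = V·D/ν = 1.46·0.101/1.00e-06 = 147460 → turbulent (Re > 4000); f = 0.316/Re^0.25 = 0.316/147460^0.25 = 0.016126 (Blasius is strictly valid for Re ≲ 1e5; used here as the smooth-pipe estimate the problem specifies)
(b) Darcy-Weisbach: ΔP = f·(L/D)·½ρV²/1000 = 0.016126·(132/0.101)·½·1000·1.46²/1000 = 22.46 kPa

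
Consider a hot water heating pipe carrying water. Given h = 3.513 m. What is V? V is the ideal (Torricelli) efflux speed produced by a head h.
Formula: V = \sqrt{2 g h}
V = √(2·9.81·3.513) = 8.302 m/s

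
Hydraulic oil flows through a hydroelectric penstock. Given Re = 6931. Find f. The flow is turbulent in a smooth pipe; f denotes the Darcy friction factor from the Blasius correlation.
Formula: f = \frac{0.316}{Re^{0.25}}
f = 0.316/6931^0.25 = 0.03463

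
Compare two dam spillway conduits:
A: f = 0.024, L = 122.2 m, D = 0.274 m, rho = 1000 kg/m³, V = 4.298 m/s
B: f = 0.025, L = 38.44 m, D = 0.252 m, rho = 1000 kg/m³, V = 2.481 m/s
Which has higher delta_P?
delta_P(A) = 98.86 kPa, delta_P(B) = 11.74 kPa. Answer: A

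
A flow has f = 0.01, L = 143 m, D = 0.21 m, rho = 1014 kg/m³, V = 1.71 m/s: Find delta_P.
Formula: \Delta P = f \frac{L}{D} \frac{\rho V^2}{2}
delta_P = 0.01·(143/0.21)·0.5·1014·1.71²/1000 = 10.1 kPa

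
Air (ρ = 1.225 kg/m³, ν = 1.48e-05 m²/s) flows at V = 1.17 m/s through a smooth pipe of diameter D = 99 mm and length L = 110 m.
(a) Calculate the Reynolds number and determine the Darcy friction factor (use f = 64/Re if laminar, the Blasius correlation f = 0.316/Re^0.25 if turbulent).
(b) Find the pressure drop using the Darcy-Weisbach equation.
(a) Re = V·D/ν = 1.17·0.099/1.48e-05 = 7826.4 → turbulent (Re > 4000); f = 0.316/Re^0.25 = 0.316/7826.4^0.25 = 0.033597
(b) Darcy-Weisbach: ΔP = f·(L/D)·½ρV²/1000 = 0.033597·(110/0.099)·½·1.225·1.17²/1000 = 0.0313 kPa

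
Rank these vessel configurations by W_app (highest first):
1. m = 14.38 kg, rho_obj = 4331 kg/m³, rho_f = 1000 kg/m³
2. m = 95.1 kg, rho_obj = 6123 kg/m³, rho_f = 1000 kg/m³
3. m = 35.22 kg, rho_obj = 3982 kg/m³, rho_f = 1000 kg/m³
Case 1: W_app = 108.5 N
Case 2: W_app = 780.6 N
Case 3: W_app = 258.7 N
Ranking (highest first): 2, 3, 1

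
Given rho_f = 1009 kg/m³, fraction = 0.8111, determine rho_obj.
Formula: f_{sub} = \frac{\rho_{obj}}{\rho_f}
Substituting knowns: 0.8111 = rho_obj/1009
Solving for rho_obj: rho_obj = 0.8111·1009 = 818.4 kg/m³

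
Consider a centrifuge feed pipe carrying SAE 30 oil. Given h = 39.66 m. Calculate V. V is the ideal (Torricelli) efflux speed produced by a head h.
Formula: V = \sqrt{2 g h}
V = √(2·9.81·39.66) = 27.89 m/s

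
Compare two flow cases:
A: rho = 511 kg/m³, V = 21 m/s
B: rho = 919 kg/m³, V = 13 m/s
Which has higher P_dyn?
P_dyn(A) = 112.7 kPa, P_dyn(B) = 77.66 kPa. Answer: A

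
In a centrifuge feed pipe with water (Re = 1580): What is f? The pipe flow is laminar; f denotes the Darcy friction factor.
Formula: f = \frac{64}{Re}
f = 64/1580 = 0.04051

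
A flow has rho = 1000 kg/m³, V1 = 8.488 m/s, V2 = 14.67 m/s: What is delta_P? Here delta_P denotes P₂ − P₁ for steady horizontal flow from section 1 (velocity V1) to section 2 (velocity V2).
Formula: \Delta P = \frac{1}{2} \rho (V_1^2 - V_2^2)
delta_P = 0.5·1000·(8.488² − 14.67²)/1000 = -71.58 kPa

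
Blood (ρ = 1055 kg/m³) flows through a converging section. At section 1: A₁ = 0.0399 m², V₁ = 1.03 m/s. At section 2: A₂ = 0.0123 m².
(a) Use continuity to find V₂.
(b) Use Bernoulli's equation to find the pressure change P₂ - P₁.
(a) Continuity: A₁V₁=A₂V₂ -> V₂=A₁V₁/A₂=0.0399*1.03/0.0123=3.34 m/s
(b) Bernoulli: P₂-P₁=0.5*rho*(V₁^2-V₂^2)/1000=0.5*1055*(1.03^2-3.34^2)/1000=-5.325 kPa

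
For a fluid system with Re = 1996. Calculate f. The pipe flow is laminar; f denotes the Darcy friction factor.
Formula: f = \frac{64}{Re}
f = 64/1996 = 0.03206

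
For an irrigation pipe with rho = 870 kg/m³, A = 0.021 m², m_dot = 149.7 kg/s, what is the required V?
Formula: \dot{m} = \rho A V
Substituting knowns: 149.7 = 870·0.021·V
Solving for V: V = 149.7/(870·0.021) = 8.194 m/s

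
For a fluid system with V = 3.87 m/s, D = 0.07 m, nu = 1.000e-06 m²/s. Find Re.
Formula: Re = \frac{V D}{\nu}
Re = 3.87·0.07/1.000e-06 = 270900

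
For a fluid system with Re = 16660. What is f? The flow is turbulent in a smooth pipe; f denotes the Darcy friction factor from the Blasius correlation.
Formula: f = \frac{0.316}{Re^{0.25}}
f = 0.316/16660^0.25 = 0.02781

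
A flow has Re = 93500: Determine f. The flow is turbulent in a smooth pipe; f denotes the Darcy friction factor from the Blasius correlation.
Formula: f = \frac{0.316}{Re^{0.25}}
f = 0.316/93500^0.25 = 0.01807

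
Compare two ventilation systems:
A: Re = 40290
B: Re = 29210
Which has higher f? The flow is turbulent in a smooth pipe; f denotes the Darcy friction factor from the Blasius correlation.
f(A) = 0.0223, f(B) = 0.02417. Answer: B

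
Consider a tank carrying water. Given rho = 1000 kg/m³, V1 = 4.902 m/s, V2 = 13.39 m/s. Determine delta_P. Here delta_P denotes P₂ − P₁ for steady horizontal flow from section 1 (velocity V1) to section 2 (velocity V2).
Formula: \Delta P = \frac{1}{2} \rho (V_1^2 - V_2^2)
delta_P = 0.5·1000·(4.902² − 13.39²)/1000 = -77.63 kPa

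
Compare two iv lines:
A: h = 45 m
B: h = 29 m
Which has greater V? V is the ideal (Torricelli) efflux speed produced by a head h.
V(A) = 29.71 m/s, V(B) = 23.85 m/s. Answer: A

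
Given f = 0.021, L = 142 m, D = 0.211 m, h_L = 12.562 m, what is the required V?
Formula: h_L = f \frac{L}{D} \frac{V^2}{2g}
Substituting knowns: 12.562 = 0.021·(142/0.211)·V²/(2·9.81)
Solving for V: V = √(12.562·2·9.81/(0.021·(142/0.211))) = 4.176 m/s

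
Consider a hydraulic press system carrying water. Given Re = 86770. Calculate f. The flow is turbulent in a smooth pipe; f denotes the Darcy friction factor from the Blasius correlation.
Formula: f = \frac{0.316}{Re^{0.25}}
f = 0.316/86770^0.25 = 0.01841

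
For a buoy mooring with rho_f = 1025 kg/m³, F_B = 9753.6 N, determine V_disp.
Formula: F_B = \rho_f g V_{disp}
Substituting knowns: 9753.6 = 1025·9.81·V_disp
Solving for V_disp: V_disp = 9753.6/(1025·9.81) = 0.97 m³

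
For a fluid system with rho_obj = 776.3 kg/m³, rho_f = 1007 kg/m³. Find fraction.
Formula: f_{sub} = \frac{\rho_{obj}}{\rho_f}
fraction = 776.3/1007 = 0.7709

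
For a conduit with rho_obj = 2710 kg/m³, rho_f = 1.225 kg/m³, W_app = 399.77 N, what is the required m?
Formula: W_{app} = mg\left(1 - \frac{\rho_f}{\rho_{obj}}\right)
Substituting knowns: 399.77 = m·9.81·(1 − 1.225/2710)
Solving for m: m = 399.77/(9.81·(1 − 1.225/2710)) = 40.77 kg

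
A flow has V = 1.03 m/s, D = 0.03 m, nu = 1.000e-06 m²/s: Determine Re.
Formula: Re = \frac{V D}{\nu}
Re = 1.03·0.03/1.000e-06 = 30900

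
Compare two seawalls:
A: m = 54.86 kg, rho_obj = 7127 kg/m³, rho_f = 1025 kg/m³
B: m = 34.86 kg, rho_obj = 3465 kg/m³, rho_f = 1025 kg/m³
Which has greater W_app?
W_app(A) = 460.8 N, W_app(B) = 240.8 N. Answer: A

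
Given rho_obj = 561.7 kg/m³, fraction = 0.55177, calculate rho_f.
Formula: f_{sub} = \frac{\rho_{obj}}{\rho_f}
Substituting knowns: 0.55177 = 561.7/rho_f
Solving for rho_f: rho_f = 561.7/0.55177 = 1018 kg/m³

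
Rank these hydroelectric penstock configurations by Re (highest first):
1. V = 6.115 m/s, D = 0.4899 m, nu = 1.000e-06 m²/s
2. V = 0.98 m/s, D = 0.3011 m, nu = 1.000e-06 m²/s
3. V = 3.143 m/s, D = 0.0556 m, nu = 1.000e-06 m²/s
Case 1: Re = 2.996e+06
Case 2: Re = 295078
Case 3: Re = 174751
Ranking (highest first): 1, 2, 3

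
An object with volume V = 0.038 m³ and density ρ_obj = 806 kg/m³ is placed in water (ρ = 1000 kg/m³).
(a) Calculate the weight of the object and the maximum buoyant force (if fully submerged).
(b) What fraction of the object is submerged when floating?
(a) W=rho_obj*g*V=806*9.81*0.038=300.5 N; F_B(max)=rho*g*V=1000*9.81*0.038=372.8 N
(b) Floating fraction=rho_obj/rho=806/1000=0.806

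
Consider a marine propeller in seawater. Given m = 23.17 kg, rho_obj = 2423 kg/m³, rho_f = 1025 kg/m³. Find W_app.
Formula: W_{app} = mg\left(1 - \frac{\rho_f}{\rho_{obj}}\right)
W_app = 23.17·9.81·(1 − 1025/2423) = 131.1 N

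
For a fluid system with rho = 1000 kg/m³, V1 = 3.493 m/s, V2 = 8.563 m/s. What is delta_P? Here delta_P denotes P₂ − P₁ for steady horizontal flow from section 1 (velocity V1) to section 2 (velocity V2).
Formula: \Delta P = \frac{1}{2} \rho (V_1^2 - V_2^2)
delta_P = 0.5·1000·(3.493² − 8.563²)/1000 = -30.56 kPa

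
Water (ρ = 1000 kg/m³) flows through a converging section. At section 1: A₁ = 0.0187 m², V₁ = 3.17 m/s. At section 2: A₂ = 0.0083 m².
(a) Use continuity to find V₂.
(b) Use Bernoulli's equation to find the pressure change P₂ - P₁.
(a) Continuity: A₁V₁=A₂V₂ -> V₂=A₁V₁/A₂=0.0187*3.17/0.0083=7.14 m/s
(b) Bernoulli: P₂-P₁=0.5*rho*(V₁^2-V₂^2)/1000=0.5*1000*(3.17^2-7.14^2)/1000=-20.47 kPa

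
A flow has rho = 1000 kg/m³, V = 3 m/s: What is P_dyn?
Formula: P_{dyn} = \frac{1}{2} \rho V^2
P_dyn = 0.5·1000·3²/1000 = 4.5 kPa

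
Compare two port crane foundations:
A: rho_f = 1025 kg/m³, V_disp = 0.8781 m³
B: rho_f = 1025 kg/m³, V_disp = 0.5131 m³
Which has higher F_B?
F_B(A) = 8830 N, F_B(B) = 5159 N. Answer: A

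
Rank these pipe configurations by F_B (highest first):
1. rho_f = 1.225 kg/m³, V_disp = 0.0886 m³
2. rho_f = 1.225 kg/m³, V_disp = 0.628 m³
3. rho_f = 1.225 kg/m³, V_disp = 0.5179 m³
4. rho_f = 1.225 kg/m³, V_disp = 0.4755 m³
Case 1: F_B = 1.065 N
Case 2: F_B = 7.547 N
Case 3: F_B = 6.224 N
Case 4: F_B = 5.714 N
Ranking (highest first): 2, 3, 4, 1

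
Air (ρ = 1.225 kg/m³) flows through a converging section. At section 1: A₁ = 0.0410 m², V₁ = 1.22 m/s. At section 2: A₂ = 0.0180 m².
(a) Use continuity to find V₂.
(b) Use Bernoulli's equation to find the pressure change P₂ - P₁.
(a) Continuity: A₁V₁=A₂V₂ -> V₂=A₁V₁/A₂=0.0410*1.22/0.0180=2.78 m/s
(b) Bernoulli: P₂-P₁=0.5*rho*(V₁^2-V₂^2)/1000=0.5*1.225*(1.22^2-2.78^2)/1000=-0.003822 kPa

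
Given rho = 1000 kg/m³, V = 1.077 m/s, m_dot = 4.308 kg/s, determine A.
Formula: \dot{m} = \rho A V
Substituting knowns: 4.308 = 1000·A·1.077
Solving for A: A = 4.308/(1000·1.077) = 0.004 m²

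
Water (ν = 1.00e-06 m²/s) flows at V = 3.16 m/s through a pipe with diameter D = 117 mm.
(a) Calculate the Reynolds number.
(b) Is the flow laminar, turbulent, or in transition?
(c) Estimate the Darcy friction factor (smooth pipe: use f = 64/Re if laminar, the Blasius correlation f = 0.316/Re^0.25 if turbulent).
(a) Re = V·D/ν = 3.16·0.117/1.00e-06 = 369720
(b) Flow regime: turbulent (Re > 4000)
(c) Friction factor: f = 0.316/Re^0.25 = 0.316/369720^0.25 = 0.01282 (Blasius is strictly valid for Re ≲ 1e5; used here as the smooth-pipe estimate the problem specifies)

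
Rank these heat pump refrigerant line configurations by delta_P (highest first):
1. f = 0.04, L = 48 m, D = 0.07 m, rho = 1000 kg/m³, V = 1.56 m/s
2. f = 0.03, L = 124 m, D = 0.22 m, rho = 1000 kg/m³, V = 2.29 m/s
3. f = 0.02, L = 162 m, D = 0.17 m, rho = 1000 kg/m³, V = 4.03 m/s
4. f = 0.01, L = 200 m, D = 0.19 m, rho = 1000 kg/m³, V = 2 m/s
Case 1: delta_P = 33.38 kPa
Case 2: delta_P = 44.34 kPa
Case 3: delta_P = 154.8 kPa
Case 4: delta_P = 21.05 kPa
Ranking (highest first): 3, 2, 1, 4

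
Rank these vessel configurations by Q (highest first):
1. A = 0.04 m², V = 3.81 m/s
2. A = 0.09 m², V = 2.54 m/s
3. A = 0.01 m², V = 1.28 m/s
Case 1: Q = 152.4 L/s
Case 2: Q = 228.6 L/s
Case 3: Q = 12.8 L/s
Ranking (highest first): 2, 1, 3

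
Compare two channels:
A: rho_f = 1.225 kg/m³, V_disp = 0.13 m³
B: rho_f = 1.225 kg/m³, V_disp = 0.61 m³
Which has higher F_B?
F_B(A) = 1.562 N, F_B(B) = 7.331 N. Answer: B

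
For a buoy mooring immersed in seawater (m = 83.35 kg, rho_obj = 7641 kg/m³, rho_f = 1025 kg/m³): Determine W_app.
Formula: W_{app} = mg\left(1 - \frac{\rho_f}{\rho_{obj}}\right)
W_app = 83.35·9.81·(1 − 1025/7641) = 708 N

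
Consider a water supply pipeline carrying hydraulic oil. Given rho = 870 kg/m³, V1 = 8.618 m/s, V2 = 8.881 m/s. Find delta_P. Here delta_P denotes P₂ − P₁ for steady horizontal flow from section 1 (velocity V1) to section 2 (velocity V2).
Formula: \Delta P = \frac{1}{2} \rho (V_1^2 - V_2^2)
delta_P = 0.5·870·(8.618² − 8.881²)/1000 = -2.002 kPa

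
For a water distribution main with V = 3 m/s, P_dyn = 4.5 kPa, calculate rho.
Formula: P_{dyn} = \frac{1}{2} \rho V^2
Substituting knowns: 4.5 = 0.5·rho·3²/1000
Solving for rho: rho = 2·(4.5·1000)/3² = 1000 kg/m³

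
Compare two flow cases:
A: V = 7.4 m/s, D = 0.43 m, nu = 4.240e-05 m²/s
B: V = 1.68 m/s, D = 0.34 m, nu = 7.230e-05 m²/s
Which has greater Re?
Re(A) = 75047, Re(B) = 7900. Answer: A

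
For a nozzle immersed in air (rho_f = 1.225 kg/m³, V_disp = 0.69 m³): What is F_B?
Formula: F_B = \rho_f g V_{disp}
F_B = 1.225·9.81·0.69 = 8.292 N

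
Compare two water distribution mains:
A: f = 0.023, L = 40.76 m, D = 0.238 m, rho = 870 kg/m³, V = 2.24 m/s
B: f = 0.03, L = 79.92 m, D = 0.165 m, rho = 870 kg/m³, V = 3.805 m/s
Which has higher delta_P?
delta_P(A) = 8.597 kPa, delta_P(B) = 91.51 kPa. Answer: B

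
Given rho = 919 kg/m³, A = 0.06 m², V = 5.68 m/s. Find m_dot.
Formula: \dot{m} = \rho A V
m_dot = 919·0.06·5.68 = 313.2 kg/s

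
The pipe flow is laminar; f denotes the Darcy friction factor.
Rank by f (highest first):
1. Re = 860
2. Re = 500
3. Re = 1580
Case 1: f = 0.07442
Case 2: f = 0.128
Case 3: f = 0.04051
Ranking (highest first): 2, 1, 3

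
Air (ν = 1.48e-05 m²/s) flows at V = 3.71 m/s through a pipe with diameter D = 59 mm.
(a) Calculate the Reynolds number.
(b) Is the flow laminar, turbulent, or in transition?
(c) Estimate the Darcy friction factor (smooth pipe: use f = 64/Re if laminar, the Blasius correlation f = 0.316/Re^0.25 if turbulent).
(a) Re = V·D/ν = 3.71·0.059/1.48e-05 = 14790
(b) Flow regime: turbulent (Re > 4000)
(c) Friction factor: f = 0.316/Re^0.25 = 0.316/14790^0.25 = 0.02865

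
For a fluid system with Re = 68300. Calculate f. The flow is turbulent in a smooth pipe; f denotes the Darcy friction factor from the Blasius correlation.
Formula: f = \frac{0.316}{Re^{0.25}}
f = 0.316/68300^0.25 = 0.01955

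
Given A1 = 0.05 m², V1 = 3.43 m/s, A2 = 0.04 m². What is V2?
Formula: V_2 = \frac{A_1 V_1}{A_2}
V2 = 0.05·3.43/0.04 = 4.288 m/s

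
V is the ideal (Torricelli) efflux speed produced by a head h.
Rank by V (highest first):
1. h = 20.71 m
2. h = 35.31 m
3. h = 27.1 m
Case 1: V = 20.16 m/s
Case 2: V = 26.32 m/s
Case 3: V = 23.06 m/s
Ranking (highest first): 2, 3, 1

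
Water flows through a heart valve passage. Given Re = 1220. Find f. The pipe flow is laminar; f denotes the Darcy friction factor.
Formula: f = \frac{64}{Re}
f = 64/1220 = 0.05246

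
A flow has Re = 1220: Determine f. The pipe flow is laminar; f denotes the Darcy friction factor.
Formula: f = \frac{64}{Re}
f = 64/1220 = 0.05246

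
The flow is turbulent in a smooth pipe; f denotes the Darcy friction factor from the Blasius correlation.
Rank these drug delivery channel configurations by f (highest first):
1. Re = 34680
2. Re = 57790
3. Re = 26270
Case 1: f = 0.02316
Case 2: f = 0.02038
Case 3: f = 0.02482
Ranking (highest first): 3, 1, 2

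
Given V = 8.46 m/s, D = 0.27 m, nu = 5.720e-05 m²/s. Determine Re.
Formula: Re = \frac{V D}{\nu}
Re = 8.46·0.27/5.720e-05 = 39934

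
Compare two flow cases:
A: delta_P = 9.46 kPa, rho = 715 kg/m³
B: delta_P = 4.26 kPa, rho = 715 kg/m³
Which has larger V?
V(A) = 5.144 m/s, V(B) = 3.452 m/s. Answer: A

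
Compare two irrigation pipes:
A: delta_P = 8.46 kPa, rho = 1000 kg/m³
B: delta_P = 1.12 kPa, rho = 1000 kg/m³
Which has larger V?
V(A) = 4.113 m/s, V(B) = 1.497 m/s. Answer: A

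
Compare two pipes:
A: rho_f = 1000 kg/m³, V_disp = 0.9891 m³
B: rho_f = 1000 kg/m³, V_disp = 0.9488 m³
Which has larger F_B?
F_B(A) = 9703 N, F_B(B) = 9308 N. Answer: A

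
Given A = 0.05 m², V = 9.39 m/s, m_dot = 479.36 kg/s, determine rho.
Formula: \dot{m} = \rho A V
Substituting knowns: 479.36 = rho·0.05·9.39
Solving for rho: rho = 479.36/(0.05·9.39) = 1021 kg/m³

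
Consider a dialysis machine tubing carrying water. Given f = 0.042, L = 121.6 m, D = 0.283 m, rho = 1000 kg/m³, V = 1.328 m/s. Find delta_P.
Formula: \Delta P = f \frac{L}{D} \frac{\rho V^2}{2}
delta_P = 0.042·(121.6/0.283)·0.5·1000·1.328²/1000 = 15.91 kPa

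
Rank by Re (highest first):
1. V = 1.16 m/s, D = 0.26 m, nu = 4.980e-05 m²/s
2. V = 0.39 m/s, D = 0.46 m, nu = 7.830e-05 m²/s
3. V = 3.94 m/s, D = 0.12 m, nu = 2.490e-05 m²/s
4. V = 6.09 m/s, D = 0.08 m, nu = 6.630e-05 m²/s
Case 1: Re = 6056
Case 2: Re = 2291
Case 3: Re = 18988
Case 4: Re = 7348
Ranking (highest first): 3, 4, 1, 2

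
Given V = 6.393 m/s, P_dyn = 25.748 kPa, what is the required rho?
Formula: P_{dyn} = \frac{1}{2} \rho V^2
Substituting knowns: 25.748 = 0.5·rho·6.393²/1000
Solving for rho: rho = 2·(25.748·1000)/6.393² = 1260 kg/m³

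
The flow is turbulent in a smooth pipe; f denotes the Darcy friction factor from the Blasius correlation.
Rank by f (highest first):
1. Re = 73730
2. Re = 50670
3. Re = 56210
Case 1: f = 0.01918
Case 2: f = 0.02106
Case 3: f = 0.02052
Ranking (highest first): 2, 3, 1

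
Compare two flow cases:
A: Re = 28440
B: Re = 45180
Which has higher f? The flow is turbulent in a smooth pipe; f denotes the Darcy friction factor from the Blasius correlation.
f(A) = 0.02433, f(B) = 0.02167. Answer: A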